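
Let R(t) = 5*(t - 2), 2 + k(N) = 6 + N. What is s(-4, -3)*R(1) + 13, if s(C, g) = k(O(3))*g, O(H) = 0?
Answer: 73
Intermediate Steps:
k(N) = 4 + N (k(N) = -2 + (6 + N) = 4 + N)
s(C, g) = 4*g (s(C, g) = (4 + 0)*g = 4*g)
R(t) = -10 + 5*t (R(t) = 5*(-2 + t) = -10 + 5*t)
s(-4, -3)*R(1) + 13 = (4*(-3))*(-10 + 5*1) + 13 = -12*(-10 + 5) + 13 = -12*(-5) + 13 = 60 + 13 = 73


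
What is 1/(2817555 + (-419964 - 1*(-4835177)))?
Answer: 1/7232768 ≈ 1.3826e-7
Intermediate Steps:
1/(2817555 + (-419964 - 1*(-4835177))) = 1/(2817555 + (-419964 + 4835177)) = 1/(2817555 + 4415213) = 1/7232768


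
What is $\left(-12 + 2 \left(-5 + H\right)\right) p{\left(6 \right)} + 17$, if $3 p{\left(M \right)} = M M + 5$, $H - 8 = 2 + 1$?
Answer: $17$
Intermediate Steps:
$H = 11$ ($H = 8 + \left(2 + 1\right) = 8 + 3 = 11$)
$p{\left(M \right)} = \frac{5}{3} + \frac{M^{2}}{3}$ ($p{\left(M \right)} = \frac{M M + 5}{3} = \frac{M^{2} + 5}{3} = \frac{5 + M^{2}}{3} = \frac{5}{3} + \frac{M^{2}}{3}$)
$\left(-12 + 2 \left(-5 + H\right)\right) p{\left(6 \right)} + 17 = \left(-12 + 2 \left(-5 + 11\right)\right) \left(\frac{5}{3} + \frac{6^{2}}{3}\right) + 17 = \left(-12 + 2 \cdot 6\right) \left(\frac{5}{3} + \frac{1}{3} \cdot 36\right) + 17 = \left(-12 + 12\right) \left(\frac{5}{3} + 12\right) + 17 = 0 \cdot \frac{41}{3} + 17 = 0 + 17 = 17$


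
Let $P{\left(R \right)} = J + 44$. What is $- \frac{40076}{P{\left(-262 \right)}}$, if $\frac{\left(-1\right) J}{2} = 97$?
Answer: $\frac{20038}{75} \approx 267.17$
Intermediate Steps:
$J = -194$ ($J = \left(-2\right) 97 = -194$)
$P{\left(R \right)} = -150$ ($P{\left(R \right)} = -194 + 44 = -150$)
$- \frac{40076}{P{\left(-262 \right)}} = - \frac{40076}{-150} = \left(-40076\right) \left(- \frac{1}{150}\right) = \frac{20038}{75}$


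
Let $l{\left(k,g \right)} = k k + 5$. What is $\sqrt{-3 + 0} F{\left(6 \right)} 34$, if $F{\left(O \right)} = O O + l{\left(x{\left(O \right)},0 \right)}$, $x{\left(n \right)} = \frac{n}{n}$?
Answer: $1428 i \sqrt{3} \approx 2473.4 i$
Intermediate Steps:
$x{\left(n \right)} = 1$
$l{\left(k,g \right)} = 5 + k^{2}$ ($l{\left(k,g \right)} = k^{2} + 5 = 5 + k^{2}$)
$F{\left(O \right)} = 6 + O^{2}$ ($F{\left(O \right)} = O O + \left(5 + 1^{2}\right) = O^{2} + \left(5 + 1\right) = O^{2} + 6 = 6 + O^{2}$)
$\sqrt{-3 + 0} F{\left(6 \right)} 34 = \sqrt{-3 + 0} \left(6 + 6^{2}\right) 34 = \sqrt{-3} \left(6 + 36\right) 34 = i \sqrt{3} \cdot 42 \cdot 34 = 42 i \sqrt{3} \cdot 34 = 1428 i \sqrt{3}$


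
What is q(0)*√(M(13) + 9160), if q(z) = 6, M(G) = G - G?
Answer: 12*√2290 ≈ 574.25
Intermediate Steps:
M(G) = 0
q(0)*√(M(13) + 9160) = 6*√(0 + 9160) = 6*√9160 = 6*(2*√2290) = 12*√2290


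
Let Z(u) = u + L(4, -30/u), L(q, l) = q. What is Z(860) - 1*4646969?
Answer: -4646105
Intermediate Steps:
Z(u) = 4 + u (Z(u) = u + 4 = 4 + u)
Z(860) - 1*4646969 = (4 + 860) - 1*4646969 = 864 - 4646969 = -4646105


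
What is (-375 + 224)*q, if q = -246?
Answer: 37146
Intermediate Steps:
(-375 + 224)*q = (-375 + 224)*(-246) = -151*(-246) = 37146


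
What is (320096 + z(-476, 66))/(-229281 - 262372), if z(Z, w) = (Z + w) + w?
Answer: -319752/491653 ≈ -0.65036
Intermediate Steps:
z(Z, w) = Z + 2*w
(320096 + z(-476, 66))/(-229281 - 262372) = (320096 + (-476 + 2*66))/(-229281 - 262372) = (320096 + (-476 + 132))/(-491653) = (320096 - 344)*(-1/491653) = 319752*(-1/491653) = -319752/491653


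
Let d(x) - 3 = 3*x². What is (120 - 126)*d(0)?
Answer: -18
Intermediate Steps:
d(x) = 3 + 3*x²
(120 - 126)*d(0) = (120 - 126)*(3 + 3*0²) = -6*(3 + 3*0) = -6*(3 + 0) = -6*3 = -18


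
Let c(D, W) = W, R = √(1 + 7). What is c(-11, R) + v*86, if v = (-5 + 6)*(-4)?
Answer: -344 + 2*√2 ≈ -341.17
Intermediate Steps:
R = 2*√2 (R = √8 = 2*√2 ≈ 2.8284)
v = -4 (v = 1*(-4) = -4)
c(-11, R) + v*86 = 2*√2 - 4*86 = 2*√2 - 344 = -344 + 2*√2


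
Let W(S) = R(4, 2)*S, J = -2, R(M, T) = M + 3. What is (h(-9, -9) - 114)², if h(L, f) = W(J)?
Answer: 16384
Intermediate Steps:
R(M, T) = 3 + M
W(S) = 7*S (W(S) = (3 + 4)*S = 7*S)
h(L, f) = -14 (h(L, f) = 7*(-2) = -14)
(h(-9, -9) - 114)² = (-14 - 114)² = (-128)² = 16384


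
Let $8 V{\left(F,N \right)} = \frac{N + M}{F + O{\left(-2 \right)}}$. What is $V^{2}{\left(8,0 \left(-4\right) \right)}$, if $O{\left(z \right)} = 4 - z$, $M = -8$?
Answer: $\frac{1}{196} \approx 0.005102$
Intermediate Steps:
$V{\left(F,N \right)} = \frac{-8 + N}{8 \left(6 + F\right)}$ ($V{\left(F,N \right)} = \frac{\left(N - 8\right) \frac{1}{F + \left(4 - -2\right)}}{8} = \frac{\left(-8 + N\right) \frac{1}{F + \left(4 + 2\right)}}{8} = \frac{\left(-8 + N\right) \frac{1}{F + 6}}{8} = \frac{\left(-8 + N\right) \frac{1}{6 + F}}{8} = \frac{\frac{1}{6 + F} \left(-8 + N\right)}{8} = \frac{-8 + N}{8 \left(6 + F\right)}$)
$V^{2}{\left(8,0 \left(-4\right) \right)} = \left(\frac{-8 + 0 \left(-4\right)}{8 \left(6 + 8\right)}\right)^{2} = \left(\frac{-8 + 0}{8 \cdot 14}\right)^{2} = \left(\frac{1}{8} \cdot \frac{1}{14} \left(-8\right)\right)^{2} = \left(- \frac{1}{14}\right)^{2} = \frac{1}{196}$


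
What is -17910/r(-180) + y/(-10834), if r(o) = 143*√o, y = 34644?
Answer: -17322/5417 + 597*I*√5/143 ≈ -3.1977 + 9.3352*I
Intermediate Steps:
-17910/r(-180) + y/(-10834) = -17910*(-I*√5/4290) + 34644/(-10834) = -17910*(-I*√5/4290) + 34644*(-1/10834) = -17910*(-I*√5/4290) - 17322/5417 = -(-597)*I*√5/143 - 17322/5417 = 597*I*√5/143 - 17322/5417 = -17322/5417 + 597*I*√5/143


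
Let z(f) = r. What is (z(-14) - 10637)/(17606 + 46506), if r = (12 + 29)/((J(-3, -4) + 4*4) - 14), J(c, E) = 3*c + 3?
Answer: -42589/256448 ≈ -0.16607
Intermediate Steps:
J(c, E) = 3 + 3*c
r = -41/4 (r = (12 + 29)/(((3 + 3*(-3)) + 4*4) - 14) = 41/(((3 - 9) + 16) - 14) = 41/((-6 + 16) - 14) = 41/(10 - 14) = 41/(-4) = 41*(-1/4) = -41/4 ≈ -10.250)
z(f) = -41/4
(z(-14) - 10637)/(17606 + 46506) = (-41/4 - 10637)/(17606 + 46506) = -42589/4/64112 = -42589/4*1/64112 = -42589/256448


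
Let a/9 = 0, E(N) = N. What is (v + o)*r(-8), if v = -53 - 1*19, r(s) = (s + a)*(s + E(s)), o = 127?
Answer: 7040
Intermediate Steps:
a = 0 (a = 9*0 = 0)
r(s) = 2*s² (r(s) = (s + 0)*(s + s) = s*(2*s) = 2*s²)
v = -72 (v = -53 - 19 = -72)
(v + o)*r(-8) = (-72 + 127)*(2*(-8)²) = 55*(2*64) = 55*128 = 7040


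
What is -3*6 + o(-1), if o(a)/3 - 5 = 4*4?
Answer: 45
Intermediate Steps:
o(a) = 63 (o(a) = 15 + 3*(4*4) = 15 + 3*16 = 15 + 48 = 63)
-3*6 + o(-1) = -3*6 + 63 = -18 + 63 = 45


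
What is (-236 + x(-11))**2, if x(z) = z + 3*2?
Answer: 58081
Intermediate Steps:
x(z) = 6 + z (x(z) = z + 6 = 6 + z)
(-236 + x(-11))**2 = (-236 + (6 - 11))**2 = (-236 - 5)**2 = (-241)**2 = 58081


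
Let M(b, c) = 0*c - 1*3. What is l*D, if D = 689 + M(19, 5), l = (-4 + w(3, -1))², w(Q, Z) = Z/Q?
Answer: 115934/9 ≈ 12882.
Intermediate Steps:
M(b, c) = -3 (M(b, c) = 0 - 3 = -3)
l = 169/9 (l = (-4 - 1/3)² = (-4 - 1*⅓)² = (-4 - ⅓)² = (-13/3)² = 169/9 ≈ 18.778)
D = 686 (D = 689 - 3 = 686)
l*D = (169/9)*686 = 115934/9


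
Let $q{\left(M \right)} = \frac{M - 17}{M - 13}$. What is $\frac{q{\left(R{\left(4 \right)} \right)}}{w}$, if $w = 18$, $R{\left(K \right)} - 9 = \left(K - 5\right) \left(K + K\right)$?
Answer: $\frac{2}{27} \approx 0.074074$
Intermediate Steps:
$R{\left(K \right)} = 9 + 2 K \left(-5 + K\right)$ ($R{\left(K \right)} = 9 + \left(K - 5\right) \left(K + K\right) = 9 + \left(-5 + K\right) 2 K = 9 + 2 K \left(-5 + K\right)$)
$q{\left(M \right)} = \frac{-17 + M}{-13 + M}$
$\frac{q{\left(R{\left(4 \right)} \right)}}{w} = \frac{\frac{1}{-13 + \left(9 - 40 + 2 \cdot 4^{2}\right)} \left(-17 + \left(9 - 40 + 2 \cdot 4^{2}\right)\right)}{18} = \frac{-17 + \left(9 - 40 + 2 \cdot 16\right)}{-13 + \left(9 - 40 + 2 \cdot 16\right)} \frac{1}{18} = \frac{-17 + \left(9 - 40 + 32\right)}{-13 + \left(9 - 40 + 32\right)} \frac{1}{18} = \frac{-17 + 1}{-13 + 1} \cdot \frac{1}{18} = \frac{1}{-12} \left(-16\right) \frac{1}{18} = \left(- \frac{1}{12}\right) \left(-16\right) \frac{1}{18} = \frac{4}{3} \cdot \frac{1}{18} = \frac{2}{27}$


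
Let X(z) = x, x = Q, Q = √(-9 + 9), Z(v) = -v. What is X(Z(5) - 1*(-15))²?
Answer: 0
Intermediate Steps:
Q = 0 (Q = √0 = 0)
x = 0
X(z) = 0
X(Z(5) - 1*(-15))² = 0² = 0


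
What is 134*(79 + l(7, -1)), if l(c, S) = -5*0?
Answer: 10586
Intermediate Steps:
l(c, S) = 0
134*(79 + l(7, -1)) = 134*(79 + 0) = 134*79 = 10586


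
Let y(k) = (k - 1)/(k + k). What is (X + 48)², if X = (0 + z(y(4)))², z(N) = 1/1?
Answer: 2401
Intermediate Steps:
y(k) = (-1 + k)/(2*k) (y(k) = (-1 + k)/((2*k)) = (-1 + k)*(1/(2*k)) = (-1 + k)/(2*k))
z(N) = 1
X = 1 (X = (0 + 1)² = 1² = 1)
(X + 48)² = (1 + 48)² = 49² = 2401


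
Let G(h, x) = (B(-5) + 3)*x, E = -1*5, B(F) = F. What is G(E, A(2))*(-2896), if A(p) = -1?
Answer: -5792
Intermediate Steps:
E = -5
G(h, x) = -2*x (G(h, x) = (-5 + 3)*x = -2*x)
G(E, A(2))*(-2896) = -2*(-1)*(-2896) = 2*(-2896) = -5792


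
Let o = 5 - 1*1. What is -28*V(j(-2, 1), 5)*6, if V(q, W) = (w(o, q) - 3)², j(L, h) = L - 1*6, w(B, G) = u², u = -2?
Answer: -168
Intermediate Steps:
o = 4 (o = 5 - 1 = 4)
w(B, G) = 4 (w(B, G) = (-2)² = 4)
j(L, h) = -6 + L (j(L, h) = L - 6 = -6 + L)
V(q, W) = 1 (V(q, W) = (4 - 3)² = 1² = 1)
-28*V(j(-2, 1), 5)*6 = -28*1*6 = -28*6 = -168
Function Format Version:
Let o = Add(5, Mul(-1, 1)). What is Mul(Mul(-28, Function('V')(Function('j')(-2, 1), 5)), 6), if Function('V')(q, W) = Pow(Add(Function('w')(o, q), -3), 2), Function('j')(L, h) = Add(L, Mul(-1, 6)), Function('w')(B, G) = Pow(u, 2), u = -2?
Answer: -168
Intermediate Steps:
o = 4 (o = Add(5, -1) = 4)
Function('w')(B, G) = 4 (Function('w')(B, G) = Pow(-2, 2) = 4)
Function('j')(L, h) = Add(-6, L) (Function('j')(L, h) = Add(L, -6) = Add(-6, L))
Function('V')(q, W) = 1 (Function('V')(q, W) = Pow(Add(4, -3), 2) = Pow(1, 2) = 1)
Mul(Mul(-28, Function('V')(Function('j')(-2, 1), 5)), 6) = Mul(Mul(-28, 1), 6) = Mul(-28, 6) = -168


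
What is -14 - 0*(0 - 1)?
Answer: -14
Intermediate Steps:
-14 - 0*(0 - 1) = -14 - 0*(-1) = -14 - 11*0 = -14 + 0 = -14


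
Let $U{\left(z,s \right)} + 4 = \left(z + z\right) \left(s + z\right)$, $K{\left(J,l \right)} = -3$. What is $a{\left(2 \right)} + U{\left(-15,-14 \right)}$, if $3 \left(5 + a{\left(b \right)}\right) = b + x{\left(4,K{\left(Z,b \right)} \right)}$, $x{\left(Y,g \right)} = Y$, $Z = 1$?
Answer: $863$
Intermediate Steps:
$U{\left(z,s \right)} = -4 + 2 z \left(s + z\right)$ ($U{\left(z,s \right)} = -4 + \left(z + z\right) \left(s + z\right) = -4 + 2 z \left(s + z\right)$)
$a{\left(b \right)} = - \frac{11}{3} + \frac{b}{3}$ ($a{\left(b \right)} = -5 + \frac{b + 4}{3} = -5 + \frac{4 + b}{3} = -5 + \left(\frac{4}{3} + \frac{b}{3}\right) = - \frac{11}{3} + \frac{b}{3}$)
$a{\left(2 \right)} + U{\left(-15,-14 \right)} = \left(- \frac{11}{3} + \frac{1}{3} \cdot 2\right) + \left(-4 + 2 \left(-15\right)^{2} + 2 \left(-14\right) \left(-15\right)\right) = \left(- \frac{11}{3} + \frac{2}{3}\right) + \left(-4 + 2 \cdot 225 + 420\right) = -3 + \left(-4 + 450 + 420\right) = -3 + 866 = 863$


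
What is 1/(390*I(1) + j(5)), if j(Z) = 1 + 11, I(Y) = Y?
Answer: 1/402 ≈ 0.0024876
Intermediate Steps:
j(Z) = 12
1/(390*I(1) + j(5)) = 1/(390*1 + 12) = 1/(390 + 12) = 1/402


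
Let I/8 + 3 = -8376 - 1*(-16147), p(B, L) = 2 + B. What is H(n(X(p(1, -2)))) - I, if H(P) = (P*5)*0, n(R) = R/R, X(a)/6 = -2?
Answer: -62144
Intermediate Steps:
X(a) = -12 (X(a) = 6*(-2) = -12)
n(R) = 1
I = 62144 (I = -24 + 8*(-8376 - 1*(-16147)) = -24 + 8*(-8376 + 16147) = -24 + 8*7771 = -24 + 62168 = 62144)
H(P) = 0 (H(P) = (5*P)*0 = 0)
H(n(X(p(1, -2)))) - I = 0 - 1*62144 = 0 - 62144 = -62144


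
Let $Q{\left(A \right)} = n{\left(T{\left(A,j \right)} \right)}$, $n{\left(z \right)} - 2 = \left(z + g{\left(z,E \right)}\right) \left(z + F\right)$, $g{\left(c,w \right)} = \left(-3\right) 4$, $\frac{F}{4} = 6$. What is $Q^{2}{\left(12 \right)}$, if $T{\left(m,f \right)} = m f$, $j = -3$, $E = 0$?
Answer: $334084$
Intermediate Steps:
$F = 24$ ($F = 4 \cdot 6 = 24$)
$g{\left(c,w \right)} = -12$
$T{\left(m,f \right)} = f m$
$n{\left(z \right)} = 2 + \left(-12 + z\right) \left(24 + z\right)$ ($n{\left(z \right)} = 2 + \left(z - 12\right) \left(z + 24\right) = 2 + \left(-12 + z\right) \left(24 + z\right)$)
$Q{\left(A \right)} = -286 - 36 A + 9 A^{2}$ ($Q{\left(A \right)} = -286 + \left(- 3 A\right)^{2} + 12 \left(- 3 A\right) = -286 + 9 A^{2} - 36 A = -286 - 36 A + 9 A^{2}$)
$Q^{2}{\left(12 \right)} = \left(-286 - 432 + 9 \cdot 12^{2}\right)^{2} = \left(-286 - 432 + 9 \cdot 144\right)^{2} = \left(-286 - 432 + 1296\right)^{2} = 578^{2} = 334084$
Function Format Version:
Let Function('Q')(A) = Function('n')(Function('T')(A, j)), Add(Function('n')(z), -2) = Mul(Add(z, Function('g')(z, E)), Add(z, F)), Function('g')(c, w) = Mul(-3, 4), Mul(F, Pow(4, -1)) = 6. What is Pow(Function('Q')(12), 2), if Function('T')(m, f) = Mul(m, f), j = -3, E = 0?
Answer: 334084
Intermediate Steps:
F = 24 (F = Mul(4, 6) = 24)
Function('g')(c, w) = -12
Function('T')(m, f) = Mul(f, m)
Function('n')(z) = Add(2, Mul(Add(-12, z), Add(24, z))) (Function('n')(z) = Add(2, Mul(Add(z, -12), Add(z, 24))) = Add(2, Mul(Add(-12, z), Add(24, z))))
Function('Q')(A) = Add(-286, Mul(-36, A), Mul(9, Pow(A, 2))) (Function('Q')(A) = Add(-286, Pow(Mul(-3, A), 2), Mul(12, Mul(-3, A))) = Add(-286, Mul(9, Pow(A, 2)), Mul(-36, A)) = Add(-286, Mul(-36, A), Mul(9, Pow(A, 2))))
Pow(Function('Q')(12), 2) = Pow(Add(-286, Mul(-36, 12), Mul(9, Pow(12, 2))), 2) = Pow(Add(-286, -432, Mul(9, 144)), 2) = Pow(Add(-286, -432, 1296), 2) = Pow(578, 2) = 334084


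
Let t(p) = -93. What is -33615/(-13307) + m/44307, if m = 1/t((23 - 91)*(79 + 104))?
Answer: 138512308558/54832172157 ≈ 2.5261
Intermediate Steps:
m = -1/93 (m = 1/(-93) = -1/93 ≈ -0.010753)
-33615/(-13307) + m/44307 = -33615/(-13307) - 1/93/44307 = -33615*(-1/13307) - 1/93*1/44307 = 33615/13307 - 1/4120551 = 138512308558/54832172157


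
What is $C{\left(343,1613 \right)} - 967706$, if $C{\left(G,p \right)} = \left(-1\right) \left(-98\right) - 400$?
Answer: $-968008$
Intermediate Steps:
$C{\left(G,p \right)} = -302$ ($C{\left(G,p \right)} = 98 - 400 = -302$)
$C{\left(343,1613 \right)} - 967706 = -302 - 967706 = -968008$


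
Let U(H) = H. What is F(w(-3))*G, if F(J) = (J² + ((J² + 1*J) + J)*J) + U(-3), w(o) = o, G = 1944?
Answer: -5832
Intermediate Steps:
F(J) = -3 + J² + J*(J² + 2*J) (F(J) = (J² + ((J² + 1*J) + J)*J) - 3 = (J² + ((J² + J) + J)*J) - 3 = (J² + ((J + J²) + J)*J) - 3 = (J² + (J² + 2*J)*J) - 3 = (J² + J*(J² + 2*J)) - 3 = -3 + J² + J*(J² + 2*J))
F(w(-3))*G = (-3 + (-3)³ + 3*(-3)²)*1944 = (-3 - 27 + 3*9)*1944 = (-3 - 27 + 27)*1944 = -3*1944 = -5832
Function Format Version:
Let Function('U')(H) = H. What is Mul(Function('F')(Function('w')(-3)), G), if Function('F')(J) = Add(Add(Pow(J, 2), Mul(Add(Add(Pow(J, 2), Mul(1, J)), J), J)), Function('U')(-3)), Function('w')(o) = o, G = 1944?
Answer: -5832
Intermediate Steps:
Function('F')(J) = Add(-3, Pow(J, 2), Mul(J, Add(Pow(J, 2), Mul(2, J)))) (Function('F')(J) = Add(Add(Pow(J, 2), Mul(Add(Add(Pow(J, 2), Mul(1, J)), J), J)), -3) = Add(Add(Pow(J, 2), Mul(Add(Add(Pow(J, 2), J), J), J)), -3) = Add(Add(Pow(J, 2), Mul(Add(Add(J, Pow(J, 2)), J), J)), -3) = Add(Add(Pow(J, 2), Mul(Add(Pow(J, 2), Mul(2, J)), J)), -3) = Add(Add(Pow(J, 2), Mul(J, Add(Pow(J, 2), Mul(2, J)))), -3) = Add(-3, Pow(J, 2), Mul(J, Add(Pow(J, 2), Mul(2, J)))))
Mul(Function('F')(Function('w')(-3)), G) = Mul(Add(-3, Pow(-3, 3), Mul(3, Pow(-3, 2))), 1944) = Mul(Add(-3, -27, Mul(3, 9)), 1944) = Mul(Add(-3, -27, 27), 1944) = Mul(-3, 1944) = -5832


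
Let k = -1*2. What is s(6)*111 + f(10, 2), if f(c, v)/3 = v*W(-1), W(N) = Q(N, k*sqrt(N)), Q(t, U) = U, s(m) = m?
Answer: 666 - 12*I ≈ 666.0 - 12.0*I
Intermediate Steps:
k = -2
W(N) = -2*sqrt(N)
f(c, v) = -6*I*v (f(c, v) = 3*(v*(-2*I)) = 3*(-2*I*v) = -6*I*v)
s(6)*111 + f(10, 2) = 6*111 - 6*I*2 = 666 - 12*I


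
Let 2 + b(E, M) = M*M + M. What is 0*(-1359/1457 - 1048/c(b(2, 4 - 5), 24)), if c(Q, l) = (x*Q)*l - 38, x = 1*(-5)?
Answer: 0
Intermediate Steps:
x = -5
b(E, M) = -2 + M + M² (b(E, M) = -2 + (M*M + M) = -2 + (M² + M) = -2 + (M + M²) = -2 + M + M²)
c(Q, l) = -38 - 5*Q*l (c(Q, l) = (-5*Q)*l - 38 = -5*Q*l - 38 = -38 - 5*Q*l)
0*(-1359/1457 - 1048/c(b(2, 4 - 5), 24)) = 0*(-1359/1457 - 1048/(-38 - 5*(-2 + (4 - 5) + (4 - 5)²)*24)) = 0*(-1359*1/1457 - 1048/(-38 - 5*(-2 - 1 + (-1)²)*24)) = 0*(-1359/1457 - 1048/(-38 - 5*(-2 - 1 + 1)*24)) = 0*(-1359/1457 - 1048/(-38 - 5*(-2)*24)) = 0*(-1359/1457 - 1048/(-38 + 240)) = 0*(-1359/1457 - 1048/202) = 0*(-1359/1457 - 1048*1/202) = 0*(-1359/1457 - 524/101) = 0*(-900727/147157) = 0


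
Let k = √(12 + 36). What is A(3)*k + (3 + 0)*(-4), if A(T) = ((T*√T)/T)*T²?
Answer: 96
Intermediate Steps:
k = 4*√3 (k = √48 = 4*√3 ≈ 6.9282)
A(T) = T^(5/2) (A(T) = (T^(3/2)/T)*T² = √T*T² = T^(5/2))
A(3)*k + (3 + 0)*(-4) = 3^(5/2)*(4*√3) + (3 + 0)*(-4) = (9*√3)*(4*√3) + 3*(-4) = 108 - 12 = 96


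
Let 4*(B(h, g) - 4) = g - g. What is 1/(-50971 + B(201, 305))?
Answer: -1/50967 ≈ -1.9621e-5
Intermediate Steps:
B(h, g) = 4 (B(h, g) = 4 + (g - g)/4 = 4 + (1/4)*0 = 4 + 0 = 4)
1/(-50971 + B(201, 305)) = 1/(-50971 + 4) = 1/(-50967) = -1/50967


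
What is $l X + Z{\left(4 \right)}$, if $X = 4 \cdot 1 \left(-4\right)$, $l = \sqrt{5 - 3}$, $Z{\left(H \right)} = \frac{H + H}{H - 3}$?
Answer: $8 - 16 \sqrt{2} \approx -14.627$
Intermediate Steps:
$Z{\left(H \right)} = \frac{2 H}{-3 + H}$
$l = \sqrt{2}$ ($l = \sqrt{5 + \left(-3 + 0\right)} = \sqrt{5 - 3} = \sqrt{2} \approx 1.4142$)
$X = -16$ ($X = 4 \left(-4\right) = -16$)
$l X + Z{\left(4 \right)} = \sqrt{2} \left(-16\right) + 2 \cdot 4 \frac{1}{-3 + 4} = - 16 \sqrt{2} + 2 \cdot 4 \cdot 1^{-1} = - 16 \sqrt{2} + 2 \cdot 4 \cdot 1 = - 16 \sqrt{2} + 8 = 8 - 16 \sqrt{2}$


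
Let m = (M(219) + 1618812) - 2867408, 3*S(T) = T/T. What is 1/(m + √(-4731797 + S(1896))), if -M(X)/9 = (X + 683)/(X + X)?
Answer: -19961600559/24924420232025273 - 5329*I*√42586170/24924420232025273 ≈ -8.0089e-7 - 1.3953e-9*I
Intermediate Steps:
M(X) = -9*(683 + X)/(2*X) (M(X) = -9*(X + 683)/(X + X) = -9*(683 + X)/(2*X))
S(T) = ⅓ (S(T) = (T/T)/3 = (⅓)*1 = ⅓)
m = -91148861/73 (m = ((9/2)*(-683 - 1*219)/219 + 1618812) - 2867408 = ((9/2)*(1/219)*(-683 - 219) + 1618812) - 2867408 = ((9/2)*(1/219)*(-902) + 1618812) - 2867408 = (-1353/73 + 1618812) - 2867408 = 118171923/73 - 2867408 = -91148861/73 ≈ -1.2486e+6)
1/(m + √(-4731797 + S(1896))) = 1/(-91148861/73 + √(-4731797 + ⅓)) = 1/(-91148861/73 + √(-14195390/3)) = 1/(-91148861/73 + I*√42586170/3)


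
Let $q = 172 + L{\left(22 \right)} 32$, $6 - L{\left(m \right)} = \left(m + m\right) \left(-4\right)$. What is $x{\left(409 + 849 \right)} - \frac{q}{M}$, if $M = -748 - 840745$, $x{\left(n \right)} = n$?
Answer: $\frac{1058604190}{841493} \approx 1258.0$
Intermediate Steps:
$M = -841493$ ($M = -748 - 840745 = -841493$)
$L{\left(m \right)} = 6 + 8 m$ ($L{\left(m \right)} = 6 - \left(m + m\right) \left(-4\right) = 6 - 2 m \left(-4\right) = 6 - - 8 m = 6 + 8 m$)
$q = 5996$ ($q = 172 + \left(6 + 8 \cdot 22\right) 32 = 172 + \left(6 + 176\right) 32 = 172 + 182 \cdot 32 = 172 + 5824 = 5996$)
$x{\left(409 + 849 \right)} - \frac{q}{M} = \left(409 + 849\right) - \frac{5996}{-841493} = 1258 - 5996 \left(- \frac{1}{841493}\right) = 1258 - - \frac{5996}{841493} = 1258 + \frac{5996}{841493} = \frac{1058604190}{841493}$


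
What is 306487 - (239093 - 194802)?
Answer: 262196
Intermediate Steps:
306487 - (239093 - 194802) = 306487 - 1*44291 = 306487 - 44291 = 262196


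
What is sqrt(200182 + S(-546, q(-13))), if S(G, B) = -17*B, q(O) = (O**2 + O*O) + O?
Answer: sqrt(194657) ≈ 441.20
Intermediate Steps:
q(O) = O + 2*O**2 (q(O) = (O**2 + O**2) + O = 2*O**2 + O = O + 2*O**2)
sqrt(200182 + S(-546, q(-13))) = sqrt(200182 - (-221)*(1 + 2*(-13))) = sqrt(200182 - (-221)*(1 - 26)) = sqrt(200182 - (-221)*(-25)) = sqrt(200182 - 17*325) = sqrt(200182 - 5525) = sqrt(194657)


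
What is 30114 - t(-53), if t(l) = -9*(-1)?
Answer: 30105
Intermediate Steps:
t(l) = 9
30114 - t(-53) = 30114 - 1*9 = 30114 - 9 = 30105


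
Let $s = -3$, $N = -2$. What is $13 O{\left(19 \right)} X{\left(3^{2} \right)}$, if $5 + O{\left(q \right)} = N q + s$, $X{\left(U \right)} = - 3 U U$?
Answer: $145314$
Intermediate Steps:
$X{\left(U \right)} = - 3 U^{2}$
$O{\left(q \right)} = -8 - 2 q$ ($O{\left(q \right)} = -5 - \left(3 + 2 q\right) = -8 - 2 q$)
$13 O{\left(19 \right)} X{\left(3^{2} \right)} = 13 \left(-8 - 38\right) \left(- 3 \left(3^{2}\right)^{2}\right) = 13 \left(-8 - 38\right) \left(- 3 \cdot 9^{2}\right) = 13 \left(- 46 \left(\left(-3\right) 81\right)\right) = 13 \left(\left(-46\right) \left(-243\right)\right) = 13 \cdot 11178 = 145314$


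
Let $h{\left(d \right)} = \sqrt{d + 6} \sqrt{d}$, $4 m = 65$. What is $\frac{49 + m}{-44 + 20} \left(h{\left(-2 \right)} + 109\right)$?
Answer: $- \frac{9483}{32} - \frac{87 i \sqrt{2}}{16} \approx -296.34 - 7.6898 i$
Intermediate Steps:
$m = \frac{65}{4}$ ($m = \frac{1}{4} \cdot 65 = \frac{65}{4} \approx 16.25$)
$h{\left(d \right)} = \sqrt{d} \sqrt{6 + d}$ ($h{\left(d \right)} = \sqrt{6 + d} \sqrt{d} = \sqrt{d} \sqrt{6 + d}$)
$\frac{49 + m}{-44 + 20} \left(h{\left(-2 \right)} + 109\right) = \frac{49 + \frac{65}{4}}{-44 + 20} \left(\sqrt{-2} \sqrt{6 - 2} + 109\right) = \frac{261}{4 \left(-24\right)} \left(i \sqrt{2} \sqrt{4} + 109\right) = \frac{261}{4} \left(- \frac{1}{24}\right) \left(i \sqrt{2} \cdot 2 + 109\right) = - \frac{87 \left(2 i \sqrt{2} + 109\right)}{32} = - \frac{87 \left(109 + 2 i \sqrt{2}\right)}{32} = - \frac{9483}{32} - \frac{87 i \sqrt{2}}{16}$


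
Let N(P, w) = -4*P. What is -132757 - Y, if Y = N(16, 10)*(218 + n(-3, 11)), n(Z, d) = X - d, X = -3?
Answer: -119701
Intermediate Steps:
n(Z, d) = -3 - d
Y = -13056 (Y = (-4*16)*(218 + (-3 - 1*11)) = -64*(218 + (-3 - 11)) = -64*(218 - 14) = -64*204 = -13056)
-132757 - Y = -132757 - 1*(-13056) = -132757 + 13056 = -119701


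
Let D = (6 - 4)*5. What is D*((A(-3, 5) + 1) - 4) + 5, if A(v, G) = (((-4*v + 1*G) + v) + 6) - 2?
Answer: 155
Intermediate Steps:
A(v, G) = 4 + G - 3*v (A(v, G) = (((-4*v + G) + v) + 6) - 2 = (((G - 4*v) + v) + 6) - 2 = ((G - 3*v) + 6) - 2 = (6 + G - 3*v) - 2 = 4 + G - 3*v)
D = 10 (D = 2*5 = 10)
D*((A(-3, 5) + 1) - 4) + 5 = 10*(((4 + 5 - 3*(-3)) + 1) - 4) + 5 = 10*(((4 + 5 + 9) + 1) - 4) + 5 = 10*((18 + 1) - 4) + 5 = 10*(19 - 4) + 5 = 10*15 + 5 = 150 + 5 = 155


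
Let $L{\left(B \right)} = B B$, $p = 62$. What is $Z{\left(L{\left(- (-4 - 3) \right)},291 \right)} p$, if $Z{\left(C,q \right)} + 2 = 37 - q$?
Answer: $-15872$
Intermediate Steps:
$L{\left(B \right)} = B^{2}$
$Z{\left(C,q \right)} = 35 - q$ ($Z{\left(C,q \right)} = -2 - \left(-37 + q\right) = 35 - q$)
$Z{\left(L{\left(- (-4 - 3) \right)},291 \right)} p = \left(35 - 291\right) 62 = \left(-256\right) 62 = -15872$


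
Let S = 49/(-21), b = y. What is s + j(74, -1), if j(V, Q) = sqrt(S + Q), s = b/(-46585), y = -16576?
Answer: 2368/6655 + I*sqrt(30)/3 ≈ 0.35582 + 1.8257*I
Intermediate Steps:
b = -16576
S = -7/3 (S = 49*(-1/21) = -7/3 ≈ -2.3333)
s = 2368/6655 (s = -16576/(-46585) = -16576*(-1/46585) = 2368/6655 ≈ 0.35582)
j(V, Q) = sqrt(-7/3 + Q)
s + j(74, -1) = 2368/6655 + sqrt(-21 + 9*(-1))/3 = 2368/6655 + sqrt(-21 - 9)/3 = 2368/6655 + sqrt(-30)/3 = 2368/6655 + (I*sqrt(30))/3 = 2368/6655 + I*sqrt(30)/3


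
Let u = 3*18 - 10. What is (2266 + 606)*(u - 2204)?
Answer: -6203520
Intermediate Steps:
u = 44 (u = 54 - 10 = 44)
(2266 + 606)*(u - 2204) = (2266 + 606)*(44 - 2204) = 2872*(-2160) = -6203520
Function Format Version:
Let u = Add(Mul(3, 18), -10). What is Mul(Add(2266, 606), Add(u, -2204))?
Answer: -6203520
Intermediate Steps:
u = 44 (u = Add(54, -10) = 44)
Mul(Add(2266, 606), Add(u, -2204)) = Mul(Add(2266, 606), Add(44, -2204)) = Mul(2872, -2160) = -6203520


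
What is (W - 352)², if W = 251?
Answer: 10201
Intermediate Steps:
(W - 352)² = (251 - 352)² = (-101)² = 10201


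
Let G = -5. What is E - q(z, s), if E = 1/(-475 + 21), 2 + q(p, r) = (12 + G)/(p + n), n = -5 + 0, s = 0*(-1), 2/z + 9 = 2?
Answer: 55805/16798 ≈ 3.3221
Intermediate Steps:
z = -2/7 (z = 2/(-9 + 2) = 2/(-7) = 2*(-⅐) = -2/7 ≈ -0.28571)
s = 0
n = -5
q(p, r) = -2 + 7/(-5 + p) (q(p, r) = -2 + (12 - 5)/(p - 5) = -2 + 7/(-5 + p))
E = -1/454 (E = 1/(-454) = -1/454 ≈ -0.0022026)
E - q(z, s) = -1/454 - (17 - 2*(-2/7))/(-5 - 2/7) = -1/454 - (17 + 4/7)/(-37/7) = -1/454 - (-7)*123/(37*7) = -1/454 - 1*(-123/37) = -1/454 + 123/37 = 55805/16798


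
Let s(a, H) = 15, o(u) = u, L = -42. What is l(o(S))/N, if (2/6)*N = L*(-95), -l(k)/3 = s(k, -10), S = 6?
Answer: -1/266 ≈ -0.0037594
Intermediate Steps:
l(k) = -45 (l(k) = -3*15 = -45)
N = 11970 (N = 3*(-42*(-95)) = 3*3990 = 11970)
l(o(S))/N = -45/11970 = -45*1/11970 = -1/266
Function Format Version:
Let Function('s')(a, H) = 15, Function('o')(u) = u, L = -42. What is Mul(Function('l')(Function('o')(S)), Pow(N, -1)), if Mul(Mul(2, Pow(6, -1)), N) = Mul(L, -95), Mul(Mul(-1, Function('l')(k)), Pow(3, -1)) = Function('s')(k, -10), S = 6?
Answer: Rational(-1, 266) ≈ -0.0037594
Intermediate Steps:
Function('l')(k) = -45 (Function('l')(k) = Mul(-3, 15) = -45)
N = 11970 (N = Mul(3, Mul(-42, -95)) = Mul(3, 3990) = 11970)
Mul(Function('l')(Function('o')(S)), Pow(N, -1)) = Mul(-45, Pow(11970, -1)) = Mul(-45, Rational(1, 11970)) = Rational(-1, 266)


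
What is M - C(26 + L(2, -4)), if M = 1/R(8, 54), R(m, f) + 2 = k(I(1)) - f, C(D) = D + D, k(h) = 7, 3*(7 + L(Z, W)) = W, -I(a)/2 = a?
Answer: -5197/147 ≈ -35.354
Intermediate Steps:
I(a) = -2*a
L(Z, W) = -7 + W/3
C(D) = 2*D
R(m, f) = 5 - f (R(m, f) = -2 + (7 - f) = 5 - f)
M = -1/49 (M = 1/(5 - 1*54) = 1/(5 - 54) = 1/(-49) = -1/49 ≈ -0.020408)
M - C(26 + L(2, -4)) = -1/49 - 2*(26 + (-7 + (1/3)*(-4))) = -1/49 - 2*(26 + (-7 - 4/3)) = -1/49 - 2*(26 - 25/3) = -1/49 - 2*53/3 = -1/49 - 1*106/3 = -1/49 - 106/3 = -5197/147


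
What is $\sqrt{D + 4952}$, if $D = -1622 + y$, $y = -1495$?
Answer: $\sqrt{1835} \approx 42.837$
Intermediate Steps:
$D = -3117$ ($D = -1622 - 1495 = -3117$)
$\sqrt{D + 4952} = \sqrt{-3117 + 4952} = \sqrt{1835}$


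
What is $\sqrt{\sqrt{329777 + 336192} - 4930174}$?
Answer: $\sqrt{-4930174 + \sqrt{665969}} \approx 2220.2 i$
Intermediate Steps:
$\sqrt{\sqrt{329777 + 336192} - 4930174} = \sqrt{\sqrt{665969} - 4930174} = \sqrt{-4930174 + \sqrt{665969}}$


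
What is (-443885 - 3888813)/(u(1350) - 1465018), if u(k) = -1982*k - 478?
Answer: 2166349/2070598 ≈ 1.0462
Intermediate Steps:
u(k) = -478 - 1982*k
(-443885 - 3888813)/(u(1350) - 1465018) = (-443885 - 3888813)/((-478 - 1982*1350) - 1465018) = -4332698/((-478 - 2675700) - 1465018) = -4332698/(-2676178 - 1465018) = -4332698/(-4141196) = -4332698*(-1/4141196) = 2166349/2070598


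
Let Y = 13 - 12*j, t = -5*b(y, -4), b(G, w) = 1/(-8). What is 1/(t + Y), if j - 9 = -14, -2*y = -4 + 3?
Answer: 8/589 ≈ 0.013582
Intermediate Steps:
y = 1/2 (y = -(-4 + 3)/2 = -1/2*(-1) = 1/2 ≈ 0.50000)
j = -5 (j = 9 - 14 = -5)
b(G, w) = -1/8
t = 5/8 (t = -5*(-1/8) = 5/8 ≈ 0.62500)
Y = 73 (Y = 13 - 12*(-5) = 13 + 60 = 73)
1/(t + Y) = 1/(5/8 + 73) = 1/(589/8) = 8/589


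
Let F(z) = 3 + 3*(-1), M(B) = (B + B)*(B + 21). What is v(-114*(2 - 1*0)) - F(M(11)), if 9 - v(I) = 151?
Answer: -142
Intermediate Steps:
M(B) = 2*B*(21 + B) (M(B) = (2*B)*(21 + B) = 2*B*(21 + B))
v(I) = -142 (v(I) = 9 - 1*151 = 9 - 151 = -142)
F(z) = 0 (F(z) = 3 - 3 = 0)
v(-114*(2 - 1*0)) - F(M(11)) = -142 - 1*0 = -142 + 0 = -142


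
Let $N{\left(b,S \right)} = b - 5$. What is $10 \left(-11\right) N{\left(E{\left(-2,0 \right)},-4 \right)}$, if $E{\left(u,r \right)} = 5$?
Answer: $0$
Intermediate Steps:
$N{\left(b,S \right)} = -5 + b$
$10 \left(-11\right) N{\left(E{\left(-2,0 \right)},-4 \right)} = 10 \left(-11\right) \left(-5 + 5\right) = \left(-110\right) 0 = 0$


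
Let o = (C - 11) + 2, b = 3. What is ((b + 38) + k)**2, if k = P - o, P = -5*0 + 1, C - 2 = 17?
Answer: 1024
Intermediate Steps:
C = 19 (C = 2 + 17 = 19)
o = 10 (o = (19 - 11) + 2 = 8 + 2 = 10)
P = 1 (P = 0 + 1 = 1)
k = -9 (k = 1 - 1*10 = 1 - 10 = -9)
((b + 38) + k)**2 = ((3 + 38) - 9)**2 = (41 - 9)**2 = 32**2 = 1024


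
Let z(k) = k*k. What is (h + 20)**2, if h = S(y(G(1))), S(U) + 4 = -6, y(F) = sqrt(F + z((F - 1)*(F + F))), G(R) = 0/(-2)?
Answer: 100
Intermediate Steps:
G(R) = 0 (G(R) = 0*(-1/2) = 0)
z(k) = k**2
y(F) = sqrt(F + 4*F**2*(-1 + F)**2) (y(F) = sqrt(F + ((F - 1)*(F + F))**2) = sqrt(F + ((-1 + F)*(2*F))**2) = sqrt(F + (2*F*(-1 + F))**2) = sqrt(F + 4*F**2*(-1 + F)**2))
S(U) = -10 (S(U) = -4 - 6 = -10)
h = -10
(h + 20)**2 = (-10 + 20)**2 = 10**2 = 100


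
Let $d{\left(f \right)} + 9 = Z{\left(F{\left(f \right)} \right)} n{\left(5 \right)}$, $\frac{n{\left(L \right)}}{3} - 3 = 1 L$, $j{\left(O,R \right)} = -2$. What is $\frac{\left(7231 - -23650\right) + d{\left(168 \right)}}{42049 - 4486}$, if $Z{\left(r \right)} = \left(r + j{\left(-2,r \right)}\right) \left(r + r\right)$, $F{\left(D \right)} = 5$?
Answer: $\frac{31592}{37563} \approx 0.84104$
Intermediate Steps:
$n{\left(L \right)} = 9 + 3 L$ ($n{\left(L \right)} = 9 + 3 \cdot 1 L = 9 + 3 L$)
$Z{\left(r \right)} = 2 r \left(-2 + r\right)$ ($Z{\left(r \right)} = \left(r - 2\right) \left(r + r\right) = \left(-2 + r\right) 2 r = 2 r \left(-2 + r\right)$)
$d{\left(f \right)} = 711$ ($d{\left(f \right)} = -9 + 2 \cdot 5 \left(-2 + 5\right) \left(9 + 3 \cdot 5\right) = -9 + 2 \cdot 5 \cdot 3 \left(9 + 15\right) = -9 + 30 \cdot 24 = -9 + 720 = 711$)
$\frac{\left(7231 - -23650\right) + d{\left(168 \right)}}{42049 - 4486} = \frac{\left(7231 - -23650\right) + 711}{42049 - 4486} = \frac{\left(7231 + 23650\right) + 711}{37563} = \left(30881 + 711\right) \frac{1}{37563} = 31592 \cdot \frac{1}{37563} = \frac{31592}{37563}$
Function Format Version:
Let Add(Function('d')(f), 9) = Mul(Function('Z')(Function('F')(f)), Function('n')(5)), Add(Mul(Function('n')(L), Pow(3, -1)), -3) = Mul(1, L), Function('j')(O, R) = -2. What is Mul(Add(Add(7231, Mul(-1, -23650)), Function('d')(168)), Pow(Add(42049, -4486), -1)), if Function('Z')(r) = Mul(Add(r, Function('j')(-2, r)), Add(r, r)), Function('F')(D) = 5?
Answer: Rational(31592, 37563) ≈ 0.84104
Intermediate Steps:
Function('n')(L) = Add(9, Mul(3, L)) (Function('n')(L) = Add(9, Mul(3, Mul(1, L))) = Add(9, Mul(3, L)))
Function('Z')(r) = Mul(2, r, Add(-2, r)) (Function('Z')(r) = Mul(Add(r, -2), Add(r, r)) = Mul(Add(-2, r), Mul(2, r)) = Mul(2, r, Add(-2, r)))
Function('d')(f) = 711 (Function('d')(f) = Add(-9, Mul(Mul(2, 5, Add(-2, 5)), Add(9, Mul(3, 5)))) = Add(-9, Mul(Mul(2, 5, 3), Add(9, 15))) = Add(-9, Mul(30, 24)) = Add(-9, 720) = 711)
Mul(Add(Add(7231, Mul(-1, -23650)), Function('d')(168)), Pow(Add(42049, -4486), -1)) = Mul(Add(Add(7231, Mul(-1, -23650)), 711), Pow(Add(42049, -4486), -1)) = Mul(Add(Add(7231, 23650), 711), Pow(37563, -1)) = Mul(Add(30881, 711), Rational(1, 37563)) = Mul(31592, Rational(1, 37563)) = Rational(31592, 37563)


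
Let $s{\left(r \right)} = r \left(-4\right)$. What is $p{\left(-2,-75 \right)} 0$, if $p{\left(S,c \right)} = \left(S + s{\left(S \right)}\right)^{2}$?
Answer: $0$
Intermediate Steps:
$s{\left(r \right)} = - 4 r$
$p{\left(S,c \right)} = 9 S^{2}$ ($p{\left(S,c \right)} = \left(S - 4 S\right)^{2} = \left(- 3 S\right)^{2} = 9 S^{2}$)
$p{\left(-2,-75 \right)} 0 = 9 \left(-2\right)^{2} \cdot 0 = 9 \cdot 4 \cdot 0 = 36 \cdot 0 = 0$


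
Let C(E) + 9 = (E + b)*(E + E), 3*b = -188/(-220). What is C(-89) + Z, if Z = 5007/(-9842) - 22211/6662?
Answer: 42675281721769/2704655415 ≈ 15778.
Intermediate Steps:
b = 47/165 (b = (-188/(-220))/3 = (-188*(-1/220))/3 = (1/3)*(47/55) = 47/165 ≈ 0.28485)
Z = -62989324/16391851 (Z = 5007*(-1/9842) - 22211*1/6662 = -5007/9842 - 22211/6662 = -62989324/16391851 ≈ -3.8427)
C(E) = -9 + 2*E*(47/165 + E) (C(E) = -9 + (E + 47/165)*(E + E) = -9 + (47/165 + E)*(2*E) = -9 + 2*E*(47/165 + E))
C(-89) + Z = (-9 + 2*(-89)**2 + (94/165)*(-89)) - 62989324/16391851 = (-9 + 2*7921 - 8366/165) - 62989324/16391851 = (-9 + 15842 - 8366/165) - 62989324/16391851 = 2604079/165 - 62989324/16391851 = 42675281721769/2704655415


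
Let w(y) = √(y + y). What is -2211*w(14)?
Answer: -4422*√7 ≈ -11700.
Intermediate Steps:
w(y) = √2*√y (w(y) = √(2*y) = √2*√y)
-2211*w(14) = -2211*√2*√14 = -4422*√7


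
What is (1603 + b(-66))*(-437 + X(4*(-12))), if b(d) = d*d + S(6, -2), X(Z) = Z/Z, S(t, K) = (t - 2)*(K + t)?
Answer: -2605100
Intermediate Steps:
S(t, K) = (-2 + t)*(K + t)
X(Z) = 1
b(d) = 16 + d² (b(d) = d*d + (6² - 2*(-2) - 2*6 - 2*6) = d² + (36 + 4 - 12 - 12) = d² + 16 = 16 + d²)
(1603 + b(-66))*(-437 + X(4*(-12))) = (1603 + (16 + (-66)²))*(-437 + 1) = (1603 + (16 + 4356))*(-436) = (1603 + 4372)*(-436) = 5975*(-436) = -2605100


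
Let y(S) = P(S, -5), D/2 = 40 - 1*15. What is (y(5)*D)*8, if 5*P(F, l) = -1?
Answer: -80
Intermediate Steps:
P(F, l) = -⅕ (P(F, l) = (⅕)*(-1) = -⅕)
D = 50 (D = 2*(40 - 1*15) = 2*(40 - 15) = 2*25 = 50)
y(S) = -⅕
(y(5)*D)*8 = -⅕*50*8 = -10*8 = -80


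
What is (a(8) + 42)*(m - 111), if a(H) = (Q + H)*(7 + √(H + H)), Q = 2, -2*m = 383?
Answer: -45980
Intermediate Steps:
m = -383/2 (m = -½*383 = -383/2 ≈ -191.50)
a(H) = (2 + H)*(7 + √2*√H) (a(H) = (2 + H)*(7 + √(H + H)) = (2 + H)*(7 + √(2*H)) = (2 + H)*(7 + √2*√H))
(a(8) + 42)*(m - 111) = ((14 + 7*8 + √2*8^(3/2) + 2*√2*√8) + 42)*(-383/2 - 111) = ((14 + 56 + √2*(16*√2) + 2*√2*(2*√2)) + 42)*(-605/2) = ((14 + 56 + 32 + 8) + 42)*(-605/2) = (110 + 42)*(-605/2) = 152*(-605/2) = -45980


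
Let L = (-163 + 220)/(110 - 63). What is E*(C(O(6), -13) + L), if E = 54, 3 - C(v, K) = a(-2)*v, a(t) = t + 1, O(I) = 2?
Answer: 15768/47 ≈ 335.49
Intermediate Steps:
a(t) = 1 + t
C(v, K) = 3 + v (C(v, K) = 3 - (1 - 2)*v = 3 - (-1)*v = 3 + v)
L = 57/47 ≈ 1.2128
E*(C(O(6), -13) + L) = 54*((3 + 2) + 57/47) = 54*(5 + 57/47) = 54*(292/47) = 15768/47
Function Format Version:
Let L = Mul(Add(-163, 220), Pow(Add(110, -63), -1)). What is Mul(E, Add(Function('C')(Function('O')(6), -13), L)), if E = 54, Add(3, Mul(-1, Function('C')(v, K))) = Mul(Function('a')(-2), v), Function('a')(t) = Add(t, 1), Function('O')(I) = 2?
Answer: Rational(15768, 47) ≈ 335.49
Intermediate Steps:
Function('a')(t) = Add(1, t)
Function('C')(v, K) = Add(3, v) (Function('C')(v, K) = Add(3, Mul(-1, Mul(Add(1, -2), v))) = Add(3, Mul(-1, Mul(-1, v))) = Add(3, v))
L = Rational(57, 47) (L = Mul(57, Pow(47, -1)) = Mul(57, Rational(1, 47)) = Rational(57, 47) ≈ 1.2128)
Mul(E, Add(Function('C')(Function('O')(6), -13), L)) = Mul(54, Add(Add(3, 2), Rational(57, 47))) = Mul(54, Add(5, Rational(57, 47))) = Mul(54, Rational(292, 47)) = Rational(15768, 47)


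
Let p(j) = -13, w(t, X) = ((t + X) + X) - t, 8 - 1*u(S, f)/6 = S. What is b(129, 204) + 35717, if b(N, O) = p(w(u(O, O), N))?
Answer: 35704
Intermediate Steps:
u(S, f) = 48 - 6*S
w(t, X) = 2*X (w(t, X) = ((X + t) + X) - t = (t + 2*X) - t = 2*X)
b(N, O) = -13
b(129, 204) + 35717 = -13 + 35717 = 35704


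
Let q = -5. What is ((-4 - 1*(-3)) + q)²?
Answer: 36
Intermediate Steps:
((-4 - 1*(-3)) + q)² = ((-4 - 1*(-3)) - 5)² = ((-4 + 3) - 5)² = (-1 - 5)² = (-6)² = 36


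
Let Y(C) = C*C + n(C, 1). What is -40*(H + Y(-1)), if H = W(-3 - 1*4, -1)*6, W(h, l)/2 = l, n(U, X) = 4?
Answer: 280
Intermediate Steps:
W(h, l) = 2*l
H = -12 (H = (2*(-1))*6 = -2*6 = -12)
Y(C) = 4 + C² (Y(C) = C*C + 4 = C² + 4 = 4 + C²)
-40*(H + Y(-1)) = -40*(-12 + (4 + (-1)²)) = -40*(-12 + (4 + 1)) = -40*(-12 + 5) = -40*(-7) = 280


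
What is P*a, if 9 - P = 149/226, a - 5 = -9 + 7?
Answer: 5655/226 ≈ 25.022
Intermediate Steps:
a = 3 (a = 5 + (-9 + 7) = 5 - 2 = 3)
P = 1885/226 (P = 9 - 149/226 = 1885/226 ≈ 8.3407)
P*a = (1885/226)*3 = 5655/226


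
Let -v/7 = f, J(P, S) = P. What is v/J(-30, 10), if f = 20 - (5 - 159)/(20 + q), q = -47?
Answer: 1351/405 ≈ 3.3358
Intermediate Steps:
f = 386/27 (f = 20 - (5 - 159)/(20 - 47) = 20 - (-154)/(-27) = 20 - (-154)*(-1)/27 = 20 - 1*154/27 = 20 - 154/27 = 386/27 ≈ 14.296)
v = -2702/27 (v = -7*386/27 = -2702/27 ≈ -100.07)
v/J(-30, 10) = -2702/27/(-30) = -2702/27*(-1/30) = 1351/405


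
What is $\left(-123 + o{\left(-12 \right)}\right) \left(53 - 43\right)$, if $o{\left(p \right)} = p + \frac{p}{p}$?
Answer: $-1340$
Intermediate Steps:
$o{\left(p \right)} = 1 + p$ ($o{\left(p \right)} = p + 1 = 1 + p$)
$\left(-123 + o{\left(-12 \right)}\right) \left(53 - 43\right) = \left(-123 + \left(1 - 12\right)\right) \left(53 - 43\right) = \left(-123 - 11\right) \left(53 - 43\right) = \left(-134\right) 10 = -1340$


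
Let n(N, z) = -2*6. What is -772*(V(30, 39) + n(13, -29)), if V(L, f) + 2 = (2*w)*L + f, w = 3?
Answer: -158260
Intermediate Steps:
V(L, f) = -2 + f + 6*L (V(L, f) = -2 + ((2*3)*L + f) = -2 + (6*L + f) = -2 + (f + 6*L) = -2 + f + 6*L)
n(N, z) = -12 (n(N, z) = -1*12 = -12)
-772*(V(30, 39) + n(13, -29)) = -772*((-2 + 39 + 6*30) - 12) = -772*((-2 + 39 + 180) - 12) = -772*(217 - 12) = -772*205 = -158260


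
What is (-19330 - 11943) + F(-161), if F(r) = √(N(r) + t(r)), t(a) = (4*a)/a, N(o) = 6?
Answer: -31273 + √10 ≈ -31270.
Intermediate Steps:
t(a) = 4
F(r) = √10 (F(r) = √(6 + 4) = √10)
(-19330 - 11943) + F(-161) = (-19330 - 11943) + √10 = -31273 + √10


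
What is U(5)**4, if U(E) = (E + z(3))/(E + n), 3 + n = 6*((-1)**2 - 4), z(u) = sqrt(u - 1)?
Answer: 929/65536 + 135*sqrt(2)/16384 ≈ 0.025828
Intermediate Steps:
z(u) = sqrt(-1 + u)
n = -21 (n = -3 + 6*((-1)**2 - 4) = -3 + 6*(1 - 4) = -3 + 6*(-3) = -3 - 18 = -21)
U(E) = (E + sqrt(2))/(-21 + E) (U(E) = (E + sqrt(-1 + 3))/(E - 21) = (E + sqrt(2))/(-21 + E))
U(5)**4 = ((5 + sqrt(2))/(-21 + 5))**4 = ((5 + sqrt(2))/(-16))**4 = (-(5 + sqrt(2))/16)**4 = (-5/16 - sqrt(2)/16)**4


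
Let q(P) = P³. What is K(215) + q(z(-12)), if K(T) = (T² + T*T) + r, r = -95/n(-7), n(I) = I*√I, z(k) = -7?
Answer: 92107 - 95*I*√7/49 ≈ 92107.0 - 5.1295*I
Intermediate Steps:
n(I) = I^(3/2)
r = -95*I*√7/49 ≈ -5.1295*I
K(T) = 2*T² - 95*I*√7/49 (K(T) = (T² + T*T) - 95*I*√7/49 = (T² + T²) - 95*I*√7/49 = 2*T² - 95*I*√7/49)
K(215) + q(z(-12)) = (2*215² - 95*I*√7/49) + (-7)³ = (2*46225 - 95*I*√7/49) - 343 = (92450 - 95*I*√7/49) - 343 = 92107 - 95*I*√7/49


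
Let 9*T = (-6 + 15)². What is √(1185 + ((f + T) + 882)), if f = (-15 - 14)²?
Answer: √2917 ≈ 54.009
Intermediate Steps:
f = 841 (f = (-29)² = 841)
T = 9 (T = (-6 + 15)²/9 = (⅑)*9² = (⅑)*81 = 9)
√(1185 + ((f + T) + 882)) = √(1185 + ((841 + 9) + 882)) = √(1185 + (850 + 882)) = √(1185 + 1732) = √2917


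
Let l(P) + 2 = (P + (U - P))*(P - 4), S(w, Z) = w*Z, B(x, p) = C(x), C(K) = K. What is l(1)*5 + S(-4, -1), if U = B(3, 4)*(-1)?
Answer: 39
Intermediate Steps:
B(x, p) = x
U = -3 (U = 3*(-1) = -3)
S(w, Z) = Z*w
l(P) = 10 - 3*P (l(P) = -2 + (P + (-3 - P))*(P - 4) = -2 - 3*(-4 + P) = -2 + (12 - 3*P) = 10 - 3*P)
l(1)*5 + S(-4, -1) = (10 - 3*1)*5 - 1*(-4) = (10 - 3)*5 + 4 = 7*5 + 4 = 35 + 4 = 39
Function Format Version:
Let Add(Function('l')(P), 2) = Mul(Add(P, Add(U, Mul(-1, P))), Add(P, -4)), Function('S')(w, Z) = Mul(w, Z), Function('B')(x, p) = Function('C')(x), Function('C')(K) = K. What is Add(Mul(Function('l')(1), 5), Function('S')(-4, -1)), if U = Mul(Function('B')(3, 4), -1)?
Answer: 39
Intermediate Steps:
Function('B')(x, p) = x
U = -3 (U = Mul(3, -1) = -3)
Function('S')(w, Z) = Mul(Z, w)
Function('l')(P) = Add(10, Mul(-3, P)) (Function('l')(P) = Add(-2, Mul(Add(P, Add(-3, Mul(-1, P))), Add(P, -4))) = Add(-2, Mul(-3, Add(-4, P))) = Add(-2, Add(12, Mul(-3, P))) = Add(10, Mul(-3, P)))
Add(Mul(Function('l')(1), 5), Function('S')(-4, -1)) = Add(Mul(Add(10, Mul(-3, 1)), 5), Mul(-1, -4)) = Add(Mul(Add(10, -3), 5), 4) = Add(Mul(7, 5), 4) = Add(35, 4) = 39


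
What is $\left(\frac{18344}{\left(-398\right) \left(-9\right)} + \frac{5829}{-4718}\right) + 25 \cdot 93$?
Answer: $\frac{19678939607}{8449938} \approx 2328.9$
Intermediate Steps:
$\left(\frac{18344}{\left(-398\right) \left(-9\right)} + \frac{5829}{-4718}\right) + 25 \cdot 93 = \left(\frac{18344}{3582} + 5829 \left(- \frac{1}{4718}\right)\right) + 2325 = \left(18344 \cdot \frac{1}{3582} - \frac{5829}{4718}\right) + 2325 = \left(\frac{9172}{1791} - \frac{5829}{4718}\right) + 2325 = \frac{32833757}{8449938} + 2325 = \frac{19678939607}{8449938}$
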